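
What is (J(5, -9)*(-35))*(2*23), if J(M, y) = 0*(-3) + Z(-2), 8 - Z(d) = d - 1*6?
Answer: -25760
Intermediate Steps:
Z(d) = 14 - d (Z(d) = 8 - (d - 1*6) = 8 - (d - 6) = 8 - (-6 + d) = 8 + (6 - d) = 14 - d)
J(M, y) = 16 (J(M, y) = 0*(-3) + (14 - 1*(-2)) = 0 + (14 + 2) = 0 + 16 = 16)
(J(5, -9)*(-35))*(2*23) = (16*(-35))*(2*23) = -560*46 = -25760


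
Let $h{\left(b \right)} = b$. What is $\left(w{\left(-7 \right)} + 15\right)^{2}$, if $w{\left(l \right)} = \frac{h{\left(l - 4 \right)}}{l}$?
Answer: $\frac{13456}{49} \approx 274.61$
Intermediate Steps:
$w{\left(l \right)} = \frac{-4 + l}{l}$ ($w{\left(l \right)} = \frac{l - 4}{l} = \frac{-4 + l}{l}$)
$\left(w{\left(-7 \right)} + 15\right)^{2} = \left(\frac{-4 - 7}{-7} + 15\right)^{2} = \left(\left(- \frac{1}{7}\right) \left(-11\right) + 15\right)^{2} = \left(\frac{11}{7} + 15\right)^{2} = \left(\frac{116}{7}\right)^{2} = \frac{13456}{49}$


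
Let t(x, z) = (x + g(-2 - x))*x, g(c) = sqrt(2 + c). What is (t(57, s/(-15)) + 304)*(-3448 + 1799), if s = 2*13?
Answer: -5858897 - 93993*I*sqrt(57) ≈ -5.8589e+6 - 7.0963e+5*I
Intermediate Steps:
s = 26
t(x, z) = x*(x + sqrt(-x)) (t(x, z) = (x + sqrt(2 + (-2 - x)))*x = (x + sqrt(-x))*x = x*(x + sqrt(-x)))
(t(57, s/(-15)) + 304)*(-3448 + 1799) = (57*(57 + sqrt(-1*57)) + 304)*(-3448 + 1799) = (57*(57 + sqrt(-57)) + 304)*(-1649) = (57*(57 + I*sqrt(57)) + 304)*(-1649) = ((3249 + 57*I*sqrt(57)) + 304)*(-1649) = (3553 + 57*I*sqrt(57))*(-1649) = -5858897 - 93993*I*sqrt(57)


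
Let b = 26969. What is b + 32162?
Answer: 59131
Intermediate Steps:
b + 32162 = 26969 + 32162 = 59131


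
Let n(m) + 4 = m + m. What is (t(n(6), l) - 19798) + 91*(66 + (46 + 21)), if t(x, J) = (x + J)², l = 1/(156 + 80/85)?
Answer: -54318441359/7118224 ≈ -7630.9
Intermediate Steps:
n(m) = -4 + 2*m (n(m) = -4 + (m + m) = -4 + 2*m)
l = 17/2668 (l = 1/(156 + 80*(1/85)) = 1/(156 + 16/17) = 1/(2668/17) = 17/2668 ≈ 0.0063718)
t(x, J) = (J + x)²
(t(n(6), l) - 19798) + 91*(66 + (46 + 21)) = ((17/2668 + (-4 + 2*6))² - 19798) + 91*(66 + (46 + 21)) = ((17/2668 + (-4 + 12))² - 19798) + 91*(66 + 67) = ((17/2668 + 8)² - 19798) + 91*133 = ((21361/2668)² - 19798) + 12103 = (456292321/7118224 - 19798) + 12103 = -140470306431/7118224 + 12103 = -54318441359/7118224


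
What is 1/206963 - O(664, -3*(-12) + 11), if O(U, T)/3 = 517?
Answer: -320999612/206963 ≈ -1551.0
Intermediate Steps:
O(U, T) = 1551 (O(U, T) = 3*517 = 1551)
1/206963 - O(664, -3*(-12) + 11) = 1/206963 - 1*1551 = 1/206963 - 1551 = -320999612/206963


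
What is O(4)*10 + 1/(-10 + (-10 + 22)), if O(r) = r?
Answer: 81/2 ≈ 40.500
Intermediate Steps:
O(4)*10 + 1/(-10 + (-10 + 22)) = 4*10 + 1/(-10 + (-10 + 22)) = 40 + 1/(-10 + 12) = 40 + 1/2 = 81/2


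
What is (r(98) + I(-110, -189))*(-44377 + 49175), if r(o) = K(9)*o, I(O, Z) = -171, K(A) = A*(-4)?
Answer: -17747802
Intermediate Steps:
K(A) = -4*A
r(o) = -36*o (r(o) = (-4*9)*o = -36*o)
(r(98) + I(-110, -189))*(-44377 + 49175) = (-36*98 - 171)*(-44377 + 49175) = (-3528 - 171)*4798 = -3699*4798 = -17747802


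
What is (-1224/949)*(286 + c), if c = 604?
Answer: -1089360/949 ≈ -1147.9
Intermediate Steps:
(-1224/949)*(286 + c) = (-1224/949)*(286 + 604) = -1224*1/949*890 = -1224/949*890 = -1089360/949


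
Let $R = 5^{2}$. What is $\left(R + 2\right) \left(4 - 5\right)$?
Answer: $-27$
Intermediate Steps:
$R = 25$
$\left(R + 2\right) \left(4 - 5\right) = \left(25 + 2\right) \left(4 - 5\right) = 27 \left(-1\right) = -27$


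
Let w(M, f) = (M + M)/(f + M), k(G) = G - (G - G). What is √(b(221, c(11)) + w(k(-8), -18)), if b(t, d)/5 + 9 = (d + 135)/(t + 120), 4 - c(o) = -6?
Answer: 2*I*√207610689/4433 ≈ 6.5007*I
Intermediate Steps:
c(o) = 10 (c(o) = 4 - 1*(-6) = 4 + 6 = 10)
b(t, d) = -45 + 5*(135 + d)/(120 + t) (b(t, d) = -45 + 5*((d + 135)/(t + 120)) = -45 + 5*((135 + d)/(120 + t)) = -45 + 5*(135 + d)/(120 + t))
k(G) = G (k(G) = G - 1*0 = G + 0 = G)
w(M, f) = 2*M/(M + f) (w(M, f) = (2*M)/(M + f) = 2*M/(M + f))
√(b(221, c(11)) + w(k(-8), -18)) = √(5*(-945 + 10 - 9*221)/(120 + 221) + 2*(-8)/(-8 - 18)) = √(5*(-945 + 10 - 1989)/341 + 2*(-8)/(-26)) = √(5*(1/341)*(-2924) + 2*(-8)*(-1/26)) = √(-14620/341 + 8/13) = √(-187332/4433) = 2*I*√207610689/4433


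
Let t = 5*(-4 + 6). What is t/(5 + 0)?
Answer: 2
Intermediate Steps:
t = 10 (t = 5*2 = 10)
t/(5 + 0) = 10/(5 + 0) = 10/5 = (1/5)*10 = 2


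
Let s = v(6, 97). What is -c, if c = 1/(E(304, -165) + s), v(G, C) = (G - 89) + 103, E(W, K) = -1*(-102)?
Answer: -1/122 ≈ -0.0081967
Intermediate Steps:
E(W, K) = 102
v(G, C) = 14 + G (v(G, C) = (-89 + G) + 103 = 14 + G)
s = 20 (s = 14 + 6 = 20)
c = 1/122 (c = 1/(102 + 20) = 1/122 ≈ 0.0081967)
-c = -1*1/122 = -1/122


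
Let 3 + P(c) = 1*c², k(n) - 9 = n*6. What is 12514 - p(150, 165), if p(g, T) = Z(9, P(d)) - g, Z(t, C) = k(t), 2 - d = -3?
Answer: 12601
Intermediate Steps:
d = 5 (d = 2 - 1*(-3) = 2 + 3 = 5)
k(n) = 9 + 6*n (k(n) = 9 + n*6 = 9 + 6*n)
P(c) = -3 + c² (P(c) = -3 + 1*c² = -3 + c²)
Z(t, C) = 9 + 6*t
p(g, T) = 63 - g (p(g, T) = (9 + 6*9) - g = (9 + 54) - g = 63 - g)
12514 - p(150, 165) = 12514 - (63 - 1*150) = 12514 - (63 - 150) = 12514 - 1*(-87) = 12514 + 87 = 12601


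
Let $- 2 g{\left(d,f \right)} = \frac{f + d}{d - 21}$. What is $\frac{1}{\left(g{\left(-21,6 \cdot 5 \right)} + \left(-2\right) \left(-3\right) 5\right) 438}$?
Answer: $\frac{14}{184617} \approx 7.5833 \cdot 10^{-5}$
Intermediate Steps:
$g{\left(d,f \right)} = - \frac{d + f}{2 \left(-21 + d\right)}$ ($g{\left(d,f \right)} = - \frac{\left(f + d\right) \frac{1}{d - 21}}{2} = - \frac{\left(d + f\right) \frac{1}{-21 + d}}{2} = - \frac{\frac{1}{-21 + d} \left(d + f\right)}{2} = - \frac{d + f}{2 \left(-21 + d\right)}$)
$\frac{1}{\left(g{\left(-21,6 \cdot 5 \right)} + \left(-2\right) \left(-3\right) 5\right) 438} = \frac{1}{\left(\frac{\left(-1\right) \left(-21\right) - 6 \cdot 5}{2 \left(-21 - 21\right)} + \left(-2\right) \left(-3\right) 5\right) 438} = \frac{1}{\left(\frac{21 - 30}{2 \left(-42\right)} + 6 \cdot 5\right) 438} = \frac{1}{\left(\frac{1}{2} \left(- \frac{1}{42}\right) \left(21 - 30\right) + 30\right) 438} = \frac{1}{\left(\frac{1}{2} \left(- \frac{1}{42}\right) \left(-9\right) + 30\right) 438} = \frac{1}{\left(\frac{3}{28} + 30\right) 438} = \frac{1}{\frac{843}{28} \cdot 438} = \frac{1}{\frac{184617}{14}} = \frac{14}{184617}$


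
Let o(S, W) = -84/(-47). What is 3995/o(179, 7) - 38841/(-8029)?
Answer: 30833221/13764 ≈ 2240.1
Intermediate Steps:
o(S, W) = 84/47 (o(S, W) = -84*(-1/47) = 84/47)
3995/o(179, 7) - 38841/(-8029) = 3995/(84/47) - 38841/(-8029) = 3995*(47/84) - 38841*(-1/8029) = 187765/84 + 38841/8029 = 30833221/13764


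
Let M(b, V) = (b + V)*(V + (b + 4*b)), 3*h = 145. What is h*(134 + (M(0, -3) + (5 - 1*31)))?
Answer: 5655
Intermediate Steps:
h = 145/3 (h = (⅓)*145 = 145/3 ≈ 48.333)
M(b, V) = (V + b)*(V + 5*b)
h*(134 + (M(0, -3) + (5 - 1*31))) = 145*(134 + (((-3)² + 5*0² + 6*(-3)*0) + (5 - 1*31)))/3 = 145*(134 + ((9 + 5*0 + 0) + (5 - 31)))/3 = 145*(134 + ((9 + 0 + 0) - 26))/3 = 145*(134 + (9 - 26))/3 = 145*(134 - 17)/3 = (145/3)*117 = 5655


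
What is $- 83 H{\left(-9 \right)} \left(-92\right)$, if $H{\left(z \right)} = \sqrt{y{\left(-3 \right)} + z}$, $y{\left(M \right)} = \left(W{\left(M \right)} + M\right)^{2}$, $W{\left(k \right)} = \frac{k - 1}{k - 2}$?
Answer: $\frac{15272 i \sqrt{26}}{5} \approx 15574.0 i$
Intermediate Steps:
$W{\left(k \right)} = \frac{-1 + k}{-2 + k}$
$y{\left(M \right)} = \left(M + \frac{-1 + M}{-2 + M}\right)^{2}$ ($y{\left(M \right)} = \left(\frac{-1 + M}{-2 + M} + M\right)^{2} = \left(M + \frac{-1 + M}{-2 + M}\right)^{2}$)
$H{\left(z \right)} = \sqrt{\frac{121}{25} + z}$ ($H{\left(z \right)} = \sqrt{\frac{\left(-1 + \left(-3\right)^{2} - -3\right)^{2}}{\left(-2 - 3\right)^{2}} + z} = \sqrt{\frac{\left(-1 + 9 + 3\right)^{2}}{25} + z} = \sqrt{\frac{11^{2}}{25} + z} = \sqrt{\frac{1}{25} \cdot 121 + z} = \sqrt{\frac{121}{25} + z}$)
$- 83 H{\left(-9 \right)} \left(-92\right) = - 83 \frac{\sqrt{121 + 25 \left(-9\right)}}{5} \left(-92\right) = - 83 \frac{\sqrt{121 - 225}}{5} \left(-92\right) = - 83 \frac{\sqrt{-104}}{5} \left(-92\right) = - 83 \frac{2 i \sqrt{26}}{5} \left(-92\right) = - \frac{166 i \sqrt{26}}{5} \left(-92\right) = \frac{15272 i \sqrt{26}}{5}$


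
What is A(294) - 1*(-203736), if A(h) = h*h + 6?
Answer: 290178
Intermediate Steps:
A(h) = 6 + h**2 (A(h) = h**2 + 6 = 6 + h**2)
A(294) - 1*(-203736) = (6 + 294**2) - 1*(-203736) = (6 + 86436) + 203736 = 86442 + 203736 = 290178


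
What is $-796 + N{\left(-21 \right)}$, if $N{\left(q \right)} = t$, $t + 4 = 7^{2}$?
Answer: $-751$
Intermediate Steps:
$t = 45$ ($t = -4 + 7^{2} = -4 + 49 = 45$)
$N{\left(q \right)} = 45$
$-796 + N{\left(-21 \right)} = -796 + 45 = -751$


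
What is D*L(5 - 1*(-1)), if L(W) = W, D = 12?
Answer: 72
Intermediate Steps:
D*L(5 - 1*(-1)) = 12*(5 - 1*(-1)) = 12*(5 + 1) = 12*6 = 72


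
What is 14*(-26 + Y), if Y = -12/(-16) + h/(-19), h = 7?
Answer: -13629/38 ≈ -358.66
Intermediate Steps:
Y = 29/76 (Y = -12/(-16) + 7/(-19) = -12*(-1/16) + 7*(-1/19) = ¾ - 7/19 = 29/76 ≈ 0.38158)
14*(-26 + Y) = 14*(-26 + 29/76) = 14*(-1947/76) = -13629/38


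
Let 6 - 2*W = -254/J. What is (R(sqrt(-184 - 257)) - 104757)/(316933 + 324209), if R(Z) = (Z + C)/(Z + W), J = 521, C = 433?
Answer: -6419341291583/39289688582751 - 816574241*I/26193125721834 ≈ -0.16338 - 3.1175e-5*I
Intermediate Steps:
W = 1690/521 (W = 3 - (-127)/521 = 3 - 1/2*(-254/521) = 3 + 127/521 = 1690/521 ≈ 3.2438)
R(Z) = (433 + Z)/(1690/521 + Z) (R(Z) = (Z + 433)/(Z + 1690/521) = (433 + Z)/(1690/521 + Z))
(R(sqrt(-184 - 257)) - 104757)/(316933 + 324209) = (521*(433 + sqrt(-184 - 257))/(1690 + 521*sqrt(-184 - 257)) - 104757)/(316933 + 324209) = (521*(433 + sqrt(-441))/(1690 + 521*sqrt(-441)) - 104757)/641142 = (521*(433 + 21*I)/(1690 + 521*(21*I)) - 104757)*(1/641142) = (521*(433 + 21*I)/(1690 + 10941*I) - 104757)*(1/641142) = (521*((1690 - 10941*I)/122561581)*(433 + 21*I) - 104757)*(1/641142) = (521*(433 + 21*I)*(1690 - 10941*I)/122561581 - 104757)*(1/641142) = (-104757 + 521*(433 + 21*I)*(1690 - 10941*I)/122561581)*(1/641142) = -34919/213714 + 521*(433 + 21*I)*(1690 - 10941*I)/78579377165502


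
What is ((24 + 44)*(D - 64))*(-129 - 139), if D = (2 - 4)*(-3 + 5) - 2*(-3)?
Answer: 1129888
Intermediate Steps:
D = 2 (D = -2*2 + 6 = -4 + 6 = 2)
((24 + 44)*(D - 64))*(-129 - 139) = ((24 + 44)*(2 - 64))*(-129 - 139) = (68*(-62))*(-268) = -4216*(-268) = 1129888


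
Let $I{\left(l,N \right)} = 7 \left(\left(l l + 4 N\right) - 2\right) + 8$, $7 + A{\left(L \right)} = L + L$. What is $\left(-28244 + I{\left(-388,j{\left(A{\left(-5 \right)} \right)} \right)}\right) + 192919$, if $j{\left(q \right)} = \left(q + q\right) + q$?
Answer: $1217049$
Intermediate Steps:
$A{\left(L \right)} = -7 + 2 L$ ($A{\left(L \right)} = -7 + \left(L + L\right) = -7 + 2 L$)
$j{\left(q \right)} = 3 q$ ($j{\left(q \right)} = 2 q + q = 3 q$)
$I{\left(l,N \right)} = -6 + 7 l^{2} + 28 N$ ($I{\left(l,N \right)} = 7 \left(\left(l^{2} + 4 N\right) - 2\right) + 8 = 7 \left(-2 + l^{2} + 4 N\right) + 8 = \left(-14 + 7 l^{2} + 28 N\right) + 8 = -6 + 7 l^{2} + 28 N$)
$\left(-28244 + I{\left(-388,j{\left(A{\left(-5 \right)} \right)} \right)}\right) + 192919 = \left(-28244 + \left(-6 + 7 \left(-388\right)^{2} + 28 \cdot 3 \left(-7 + 2 \left(-5\right)\right)\right)\right) + 192919 = \left(-28244 + \left(-6 + 7 \cdot 150544 + 28 \cdot 3 \left(-7 - 10\right)\right)\right) + 192919 = \left(-28244 + \left(-6 + 1053808 + 28 \cdot 3 \left(-17\right)\right)\right) + 192919 = \left(-28244 + \left(-6 + 1053808 + 28 \left(-51\right)\right)\right) + 192919 = \left(-28244 - -1052374\right) + 192919 = \left(-28244 + 1052374\right) + 192919 = 1024130 + 192919 = 1217049$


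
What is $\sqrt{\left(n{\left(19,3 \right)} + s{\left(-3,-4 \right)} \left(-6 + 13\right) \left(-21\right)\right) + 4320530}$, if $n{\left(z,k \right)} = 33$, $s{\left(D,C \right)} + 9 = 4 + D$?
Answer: $\sqrt{4321739} \approx 2078.9$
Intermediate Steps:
$s{\left(D,C \right)} = -5 + D$ ($s{\left(D,C \right)} = -9 + \left(4 + D\right) = -5 + D$)
$\sqrt{\left(n{\left(19,3 \right)} + s{\left(-3,-4 \right)} \left(-6 + 13\right) \left(-21\right)\right) + 4320530} = \sqrt{\left(33 + \left(-5 - 3\right) \left(-6 + 13\right) \left(-21\right)\right) + 4320530} = \sqrt{\left(33 + \left(-8\right) 7 \left(-21\right)\right) + 4320530} = \sqrt{\left(33 - -1176\right) + 4320530} = \sqrt{\left(33 + 1176\right) + 4320530} = \sqrt{1209 + 4320530} = \sqrt{4321739}$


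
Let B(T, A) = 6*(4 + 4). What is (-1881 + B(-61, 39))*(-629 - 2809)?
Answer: 6301854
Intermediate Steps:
B(T, A) = 48 (B(T, A) = 6*8 = 48)
(-1881 + B(-61, 39))*(-629 - 2809) = (-1881 + 48)*(-629 - 2809) = -1833*(-3438) = 6301854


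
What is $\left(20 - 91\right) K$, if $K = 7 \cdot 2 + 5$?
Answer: $-1349$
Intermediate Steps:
$K = 19$ ($K = 14 + 5 = 19$)
$\left(20 - 91\right) K = \left(20 - 91\right) 19 = \left(-71\right) 19 = -1349$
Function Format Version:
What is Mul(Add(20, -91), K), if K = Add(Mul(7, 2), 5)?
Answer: -1349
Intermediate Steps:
K = 19 (K = Add(14, 5) = 19)
Mul(Add(20, -91), K) = Mul(Add(20, -91), 19) = Mul(-71, 19) = -1349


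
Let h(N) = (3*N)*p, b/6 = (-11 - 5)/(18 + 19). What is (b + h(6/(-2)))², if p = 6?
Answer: 4384836/1369 ≈ 3202.9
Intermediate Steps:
b = -96/37 (b = 6*((-11 - 5)/(18 + 19)) = 6*(-16/37) = -96/37 ≈ -2.5946)
h(N) = 18*N (h(N) = (3*N)*6 = 18*N)
(b + h(6/(-2)))² = (-96/37 + 18*(6/(-2)))² = (-96/37 + 18*(6*(-½)))² = (-96/37 + 18*(-3))² = (-96/37 - 54)² = (-2094/37)² = 4384836/1369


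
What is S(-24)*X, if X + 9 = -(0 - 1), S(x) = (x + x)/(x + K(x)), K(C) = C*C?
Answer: 16/23 ≈ 0.69565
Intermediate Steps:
K(C) = C**2
S(x) = 2*x/(x + x**2) (S(x) = (x + x)/(x + x**2) = (2*x)/(x + x**2) = 2*x/(x + x**2))
X = -8 (X = -9 - (0 - 1) = -9 - 1*(-1) = -9 + 1 = -8)
S(-24)*X = (2/(1 - 24))*(-8) = (2/(-23))*(-8) = (2*(-1/23))*(-8) = -2/23*(-8) = 16/23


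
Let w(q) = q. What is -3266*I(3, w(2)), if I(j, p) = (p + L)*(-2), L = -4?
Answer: -13064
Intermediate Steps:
I(j, p) = 8 - 2*p (I(j, p) = (p - 4)*(-2) = (-4 + p)*(-2) = 8 - 2*p)
-3266*I(3, w(2)) = -3266*(8 - 2*2) = -3266*(8 - 4) = -3266*4 = -13064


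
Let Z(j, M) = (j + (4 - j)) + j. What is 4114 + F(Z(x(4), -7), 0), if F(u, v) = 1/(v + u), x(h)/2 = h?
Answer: 49369/12 ≈ 4114.1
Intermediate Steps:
x(h) = 2*h
Z(j, M) = 4 + j
F(u, v) = 1/(u + v)
4114 + F(Z(x(4), -7), 0) = 4114 + 1/((4 + 2*4) + 0) = 4114 + 1/((4 + 8) + 0) = 4114 + 1/(12 + 0) = 4114 + 1/12 = 49369/12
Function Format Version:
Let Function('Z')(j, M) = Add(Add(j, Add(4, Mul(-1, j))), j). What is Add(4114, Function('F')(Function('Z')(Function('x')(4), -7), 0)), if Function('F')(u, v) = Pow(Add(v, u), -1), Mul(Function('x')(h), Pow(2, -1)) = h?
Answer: Rational(49369, 12) ≈ 4114.1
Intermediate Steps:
Function('x')(h) = Mul(2, h)
Function('Z')(j, M) = Add(4, j)
Function('F')(u, v) = Pow(Add(u, v), -1)
Add(4114, Function('F')(Function('Z')(Function('x')(4), -7), 0)) = Add(4114, Pow(Add(Add(4, Mul(2, 4)), 0), -1)) = Add(4114, Pow(Add(Add(4, 8), 0), -1)) = Add(4114, Pow(Add(12, 0), -1)) = Add(4114, Pow(12, -1)) = Add(4114, Rational(1, 12)) = Rational(49369, 12)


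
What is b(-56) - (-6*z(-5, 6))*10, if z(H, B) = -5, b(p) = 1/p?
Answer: -16801/56 ≈ -300.02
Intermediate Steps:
b(-56) - (-6*z(-5, 6))*10 = 1/(-56) - (-6*(-5))*10 = -1/56 - 30*10 = -1/56 - 1*300 = -1/56 - 300 = -16801/56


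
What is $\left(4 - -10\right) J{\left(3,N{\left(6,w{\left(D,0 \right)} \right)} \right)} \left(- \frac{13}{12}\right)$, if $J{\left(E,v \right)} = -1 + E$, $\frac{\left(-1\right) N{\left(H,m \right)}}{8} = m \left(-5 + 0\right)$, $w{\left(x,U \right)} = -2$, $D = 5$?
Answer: $- \frac{91}{3} \approx -30.333$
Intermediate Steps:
$N{\left(H,m \right)} = 40 m$ ($N{\left(H,m \right)} = - 8 m \left(-5 + 0\right) = - 8 m \left(-5\right) = - 8 \left(- 5 m\right) = 40 m$)
$\left(4 - -10\right) J{\left(3,N{\left(6,w{\left(D,0 \right)} \right)} \right)} \left(- \frac{13}{12}\right) = \left(4 - -10\right) \left(-1 + 3\right) \left(- \frac{13}{12}\right) = \left(4 + 10\right) 2 \left(\left(-13\right) \frac{1}{12}\right) = 14 \cdot 2 \left(- \frac{13}{12}\right) = 28 \left(- \frac{13}{12}\right) = - \frac{91}{3}$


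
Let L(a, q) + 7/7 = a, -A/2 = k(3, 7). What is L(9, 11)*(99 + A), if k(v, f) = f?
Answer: 680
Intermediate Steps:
A = -14 (A = -2*7 = -14)
L(a, q) = -1 + a
L(9, 11)*(99 + A) = (-1 + 9)*(99 - 14) = 8*85 = 680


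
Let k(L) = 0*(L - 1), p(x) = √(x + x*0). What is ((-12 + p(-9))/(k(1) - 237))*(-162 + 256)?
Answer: 376/79 - 94*I/79 ≈ 4.7595 - 1.1899*I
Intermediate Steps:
p(x) = √x (p(x) = √(x + 0) = √x)
k(L) = 0 (k(L) = 0*(-1 + L) = 0)
((-12 + p(-9))/(k(1) - 237))*(-162 + 256) = ((-12 + √(-9))/(0 - 237))*(-162 + 256) = ((-12 + 3*I)/(-237))*94 = ((-12 + 3*I)*(-1/237))*94 = (4/79 - I/79)*94 = 376/79 - 94*I/79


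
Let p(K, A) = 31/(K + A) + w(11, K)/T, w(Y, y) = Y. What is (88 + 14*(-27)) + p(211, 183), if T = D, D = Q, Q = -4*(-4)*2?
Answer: -1825497/6304 ≈ -289.58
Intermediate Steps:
Q = 32 (Q = 16*2 = 32)
D = 32
T = 32
p(K, A) = 11/32 + 31/(A + K) (p(K, A) = 31/(K + A) + 11/32 = 31/(A + K) + 11*(1/32) = 31/(A + K) + 11/32 = 11/32 + 31/(A + K))
(88 + 14*(-27)) + p(211, 183) = (88 + 14*(-27)) + (992 + 11*183 + 11*211)/(32*(183 + 211)) = (88 - 378) + (1/32)*(992 + 2013 + 2321)/394 = -290 + (1/32)*(1/394)*5326 = -290 + 2663/6304 = -1825497/6304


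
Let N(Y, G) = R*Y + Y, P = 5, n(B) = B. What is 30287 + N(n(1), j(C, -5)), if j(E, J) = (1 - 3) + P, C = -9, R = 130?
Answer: 30418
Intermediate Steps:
j(E, J) = 3 (j(E, J) = (1 - 3) + 5 = -2 + 5 = 3)
N(Y, G) = 131*Y (N(Y, G) = 130*Y + Y = 131*Y)
30287 + N(n(1), j(C, -5)) = 30287 + 131*1 = 30287 + 131 = 30418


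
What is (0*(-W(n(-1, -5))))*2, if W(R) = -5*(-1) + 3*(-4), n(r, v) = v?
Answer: 0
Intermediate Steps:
W(R) = -7 (W(R) = 5 - 12 = -7)
(0*(-W(n(-1, -5))))*2 = (0*(-1*(-7)))*2 = (0*7)*2 = 0*2 = 0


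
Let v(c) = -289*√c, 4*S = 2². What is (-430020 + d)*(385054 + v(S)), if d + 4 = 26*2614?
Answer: -139308015900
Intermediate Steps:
S = 1 (S = (¼)*2² = (¼)*4 = 1)
d = 67960 (d = -4 + 26*2614 = -4 + 67964 = 67960)
(-430020 + d)*(385054 + v(S)) = (-430020 + 67960)*(385054 - 289*√1) = -362060*(385054 - 289*1) = -362060*(385054 - 289) = -362060*384765 = -139308015900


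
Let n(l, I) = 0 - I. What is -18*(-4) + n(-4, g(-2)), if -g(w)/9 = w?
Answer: 54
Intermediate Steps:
g(w) = -9*w
n(l, I) = -I
-18*(-4) + n(-4, g(-2)) = -18*(-4) - (-9)*(-2) = 72 - 1*18 = 72 - 18 = 54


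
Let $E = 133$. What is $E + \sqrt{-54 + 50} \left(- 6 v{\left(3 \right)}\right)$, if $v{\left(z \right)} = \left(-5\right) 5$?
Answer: $133 + 300 i \approx 133.0 + 300.0 i$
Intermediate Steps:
$v{\left(z \right)} = -25$
$E + \sqrt{-54 + 50} \left(- 6 v{\left(3 \right)}\right) = 133 + \sqrt{-54 + 50} \left(\left(-6\right) \left(-25\right)\right) = 133 + \sqrt{-4} \cdot 150 = 133 + 2 i 150 = 133 + 300 i$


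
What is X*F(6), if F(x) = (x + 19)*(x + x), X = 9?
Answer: 2700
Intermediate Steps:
F(x) = 2*x*(19 + x) (F(x) = (19 + x)*(2*x) = 2*x*(19 + x))
X*F(6) = 9*(2*6*(19 + 6)) = 9*(2*6*25) = 9*300 = 2700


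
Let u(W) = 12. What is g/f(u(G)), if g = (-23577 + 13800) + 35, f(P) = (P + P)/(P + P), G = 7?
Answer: -9742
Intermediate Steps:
f(P) = 1 (f(P) = (2*P)/((2*P)) = (2*P)*(1/(2*P)) = 1)
g = -9742 (g = -9777 + 35 = -9742)
g/f(u(G)) = -9742/1 = -9742*1 = -9742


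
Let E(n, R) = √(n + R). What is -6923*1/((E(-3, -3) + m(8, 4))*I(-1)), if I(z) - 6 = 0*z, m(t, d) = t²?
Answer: -15824/879 + 989*I*√6/3516 ≈ -18.002 + 0.68901*I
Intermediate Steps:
E(n, R) = √(R + n)
I(z) = 6 (I(z) = 6 + 0*z = 6 + 0 = 6)
-6923*1/((E(-3, -3) + m(8, 4))*I(-1)) = -6923*1/(6*(√(-3 - 3) + 8²)) = -6923*1/(6*(√(-6) + 64)) = -6923*1/(6*(I*√6 + 64)) = -6923*1/(6*(64 + I*√6)) = -6923/(384 + 6*I*√6)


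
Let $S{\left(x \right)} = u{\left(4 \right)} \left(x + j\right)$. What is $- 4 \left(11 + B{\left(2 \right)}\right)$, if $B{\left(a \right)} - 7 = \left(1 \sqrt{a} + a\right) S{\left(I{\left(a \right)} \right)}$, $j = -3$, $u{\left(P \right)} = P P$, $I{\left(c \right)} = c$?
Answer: $56 + 64 \sqrt{2} \approx 146.51$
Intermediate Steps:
$u{\left(P \right)} = P^{2}$
$S{\left(x \right)} = -48 + 16 x$ ($S{\left(x \right)} = 4^{2} \left(x - 3\right) = 16 \left(-3 + x\right) = -48 + 16 x$)
$B{\left(a \right)} = 7 + \left(-48 + 16 a\right) \left(a + \sqrt{a}\right)$ ($B{\left(a \right)} = 7 + \left(1 \sqrt{a} + a\right) \left(-48 + 16 a\right) = 7 + \left(\sqrt{a} + a\right) \left(-48 + 16 a\right) = 7 + \left(a + \sqrt{a}\right) \left(-48 + 16 a\right) = 7 + \left(-48 + 16 a\right) \left(a + \sqrt{a}\right)$)
$- 4 \left(11 + B{\left(2 \right)}\right) = - 4 \left(11 + \left(7 + 16 \cdot 2 \left(-3 + 2\right) + 16 \sqrt{2} \left(-3 + 2\right)\right)\right) = - 4 \left(11 + \left(7 + 16 \cdot 2 \left(-1\right) + 16 \sqrt{2} \left(-1\right)\right)\right) = - 4 \left(11 - \left(25 + 16 \sqrt{2}\right)\right) = - 4 \left(-14 - 16 \sqrt{2}\right) = 56 + 64 \sqrt{2}$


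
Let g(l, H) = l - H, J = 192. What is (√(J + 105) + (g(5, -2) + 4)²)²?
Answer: 14938 + 726*√33 ≈ 19109.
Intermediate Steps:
(√(J + 105) + (g(5, -2) + 4)²)² = (√(192 + 105) + ((5 - 1*(-2)) + 4)²)² = (√297 + ((5 + 2) + 4)²)² = (3*√33 + (7 + 4)²)² = (3*√33 + 11²)² = (3*√33 + 121)² = (121 + 3*√33)²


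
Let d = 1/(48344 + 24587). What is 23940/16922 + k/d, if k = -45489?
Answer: -28069860417429/8461 ≈ -3.3176e+9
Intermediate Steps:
d = 1/72931 ≈ 1.3712e-5
23940/16922 + k/d = 23940/16922 - 45489/1/72931 = 23940*(1/16922) - 45489*72931 = 11970/8461 - 3317558259 = -28069860417429/8461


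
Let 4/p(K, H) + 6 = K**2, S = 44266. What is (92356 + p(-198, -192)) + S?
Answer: 2677654580/19599 ≈ 1.3662e+5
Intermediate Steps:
p(K, H) = 4/(-6 + K**2)
(92356 + p(-198, -192)) + S = (92356 + 4/(-6 + (-198)**2)) + 44266 = (92356 + 4/(-6 + 39204)) + 44266 = (92356 + 4/39198) + 44266 = (92356 + 4*(1/39198)) + 44266 = (92356 + 2/19599) + 44266 = 1810085246/19599 + 44266 = 2677654580/19599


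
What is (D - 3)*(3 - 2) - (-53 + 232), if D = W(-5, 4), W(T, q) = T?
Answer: -187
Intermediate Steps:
D = -5
(D - 3)*(3 - 2) - (-53 + 232) = (-5 - 3)*(3 - 2) - (-53 + 232) = -8*1 - 1*179 = -8 - 179 = -187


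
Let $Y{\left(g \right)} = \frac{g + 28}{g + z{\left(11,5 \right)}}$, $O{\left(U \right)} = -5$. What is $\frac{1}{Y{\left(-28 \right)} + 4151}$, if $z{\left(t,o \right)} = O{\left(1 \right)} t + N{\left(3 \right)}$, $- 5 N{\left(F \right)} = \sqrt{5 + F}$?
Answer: $\frac{1}{4151} \approx 0.00024091$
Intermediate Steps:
$N{\left(F \right)} = - \frac{\sqrt{5 + F}}{5}$
$z{\left(t,o \right)} = - 5 t - \frac{2 \sqrt{2}}{5}$ ($z{\left(t,o \right)} = - 5 t - \frac{\sqrt{5 + 3}}{5} = - 5 t - \frac{\sqrt{8}}{5} = - 5 t - \frac{2 \sqrt{2}}{5}$)
$Y{\left(g \right)} = \frac{28 + g}{-55 + g - \frac{2 \sqrt{2}}{5}}$ ($Y{\left(g \right)} = \frac{g + 28}{g - \left(55 + \frac{2 \sqrt{2}}{5}\right)} = \frac{28 + g}{g - \left(55 + \frac{2 \sqrt{2}}{5}\right)} = \frac{28 + g}{-55 + g - \frac{2 \sqrt{2}}{5}}$)
$\frac{1}{Y{\left(-28 \right)} + 4151} = \frac{1}{\frac{5 \left(28 - 28\right)}{-275 - 2 \sqrt{2} + 5 \left(-28\right)} + 4151} = \frac{1}{5 \frac{1}{-275 - 2 \sqrt{2} - 140} \cdot 0 + 4151} = \frac{1}{5 \frac{1}{-415 - 2 \sqrt{2}} \cdot 0 + 4151} = \frac{1}{0 + 4151} = \frac{1}{4151}$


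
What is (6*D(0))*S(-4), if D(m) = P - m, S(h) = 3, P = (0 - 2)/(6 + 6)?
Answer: -3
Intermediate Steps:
P = -⅙ (P = -2/12 = -2*1/12 = -⅙ ≈ -0.16667)
D(m) = -⅙ - m
(6*D(0))*S(-4) = (6*(-⅙ - 1*0))*3 = (6*(-⅙ + 0))*3 = (6*(-⅙))*3 = -1*3 = -3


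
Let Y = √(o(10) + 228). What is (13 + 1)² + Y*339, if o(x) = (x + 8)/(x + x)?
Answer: 196 + 339*√22890/10 ≈ 5324.9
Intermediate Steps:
o(x) = (8 + x)/(2*x) (o(x) = (8 + x)/((2*x)) = (8 + x)*(1/(2*x)) = (8 + x)/(2*x))
Y = √22890/10 (Y = √((½)*(8 + 10)/10 + 228) = √((½)*(⅒)*18 + 228) = √(9/10 + 228) = √(2289/10) = √22890/10 ≈ 15.129)
(13 + 1)² + Y*339 = (13 + 1)² + (√22890/10)*339 = 14² + 339*√22890/10 = 196 + 339*√22890/10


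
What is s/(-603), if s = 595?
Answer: -595/603 ≈ -0.98673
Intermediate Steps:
s/(-603) = 595/(-603) = 595*(-1/603) = -595/603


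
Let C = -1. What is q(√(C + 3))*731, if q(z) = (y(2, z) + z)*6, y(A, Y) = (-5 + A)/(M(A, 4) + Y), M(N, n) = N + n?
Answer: -2322 + 4773*√2 ≈ 4428.0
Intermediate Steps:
y(A, Y) = (-5 + A)/(4 + A + Y) (y(A, Y) = (-5 + A)/((A + 4) + Y) = (-5 + A)/((4 + A) + Y) = (-5 + A)/(4 + A + Y))
q(z) = -18/(6 + z) + 6*z (q(z) = ((-5 + 2)/(4 + 2 + z) + z)*6 = (-3/(6 + z) + z)*6 = (z - 3/(6 + z))*6 = -18/(6 + z) + 6*z)
q(√(C + 3))*731 = (6*(-3 + √(-1 + 3)*(6 + √(-1 + 3)))/(6 + √(-1 + 3)))*731 = (6*(-3 + √2*(6 + √2))/(6 + √2))*731 = 4386*(-3 + √2*(6 + √2))/(6 + √2)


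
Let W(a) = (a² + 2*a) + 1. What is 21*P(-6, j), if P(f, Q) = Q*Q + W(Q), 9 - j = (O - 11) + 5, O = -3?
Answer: 14385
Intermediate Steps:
j = 18 (j = 9 - ((-3 - 11) + 5) = 9 - (-14 + 5) = 9 - 1*(-9) = 9 + 9 = 18)
W(a) = 1 + a² + 2*a
P(f, Q) = 1 + 2*Q + 2*Q² (P(f, Q) = Q*Q + (1 + Q² + 2*Q) = Q² + (1 + Q² + 2*Q) = 1 + 2*Q + 2*Q²)
21*P(-6, j) = 21*(1 + 2*18 + 2*18²) = 21*(1 + 36 + 2*324) = 21*(1 + 36 + 648) = 21*685 = 14385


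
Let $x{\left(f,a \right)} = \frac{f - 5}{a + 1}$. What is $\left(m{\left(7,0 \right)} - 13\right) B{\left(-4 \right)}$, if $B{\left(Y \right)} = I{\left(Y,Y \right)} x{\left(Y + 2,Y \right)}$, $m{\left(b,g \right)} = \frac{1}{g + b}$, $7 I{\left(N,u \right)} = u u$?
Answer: $- \frac{480}{7} \approx -68.571$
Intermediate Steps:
$I{\left(N,u \right)} = \frac{u^{2}}{7}$ ($I{\left(N,u \right)} = \frac{u u}{7} = \frac{u^{2}}{7}$)
$m{\left(b,g \right)} = \frac{1}{b + g}$
$x{\left(f,a \right)} = \frac{-5 + f}{1 + a}$
$B{\left(Y \right)} = \frac{Y^{2} \left(-3 + Y\right)}{7 \left(1 + Y\right)}$ ($B{\left(Y \right)} = \frac{Y^{2}}{7} \frac{-5 + \left(Y + 2\right)}{1 + Y} = \frac{Y^{2}}{7} \frac{-5 + \left(2 + Y\right)}{1 + Y} = \frac{Y^{2}}{7} \frac{-3 + Y}{1 + Y} = \frac{Y^{2} \left(-3 + Y\right)}{7 \left(1 + Y\right)}$)
$\left(m{\left(7,0 \right)} - 13\right) B{\left(-4 \right)} = \left(\frac{1}{7 + 0} - 13\right) \frac{\left(-4\right)^{2} \left(-3 - 4\right)}{7 \left(1 - 4\right)} = \left(\frac{1}{7} - 13\right) \frac{1}{7} \cdot 16 \frac{1}{-3} \left(-7\right) = \left(\frac{1}{7} - 13\right) \frac{1}{7} \cdot 16 \left(- \frac{1}{3}\right) \left(-7\right) = \left(- \frac{90}{7}\right) \frac{16}{3} = - \frac{480}{7}$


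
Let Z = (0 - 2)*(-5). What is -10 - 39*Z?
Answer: -400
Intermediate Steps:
Z = 10 (Z = -2*(-5) = 10)
-10 - 39*Z = -10 - 39*10 = -10 - 390 = -400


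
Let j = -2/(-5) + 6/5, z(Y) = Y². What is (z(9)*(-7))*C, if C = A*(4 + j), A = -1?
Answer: 15876/5 ≈ 3175.2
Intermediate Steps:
j = 8/5 (j = -2*(-⅕) + 6*(⅕) = ⅖ + 6/5 = 8/5 ≈ 1.6000)
C = -28/5 (C = -(4 + 8/5) = -1*28/5 = -28/5 ≈ -5.6000)
(z(9)*(-7))*C = (9²*(-7))*(-28/5) = (81*(-7))*(-28/5) = -567*(-28/5) = 15876/5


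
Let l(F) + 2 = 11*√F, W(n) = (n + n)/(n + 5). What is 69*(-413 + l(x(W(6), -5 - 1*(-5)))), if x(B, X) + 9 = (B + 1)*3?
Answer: -28635 + 69*I*√330 ≈ -28635.0 + 1253.4*I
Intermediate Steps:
W(n) = 2*n/(5 + n) (W(n) = (2*n)/(5 + n) = 2*n/(5 + n))
x(B, X) = -6 + 3*B (x(B, X) = -9 + (B + 1)*3 = -9 + (1 + B)*3 = -9 + (3 + 3*B) = -6 + 3*B)
l(F) = -2 + 11*√F
69*(-413 + l(x(W(6), -5 - 1*(-5)))) = 69*(-413 + (-2 + 11*√(-6 + 3*(2*6/(5 + 6))))) = 69*(-413 + (-2 + 11*√(-6 + 3*(2*6/11)))) = 69*(-413 + (-2 + 11*√(-6 + 3*(2*6*(1/11))))) = 69*(-413 + (-2 + 11*√(-6 + 3*(12/11)))) = 69*(-413 + (-2 + 11*√(-6 + 36/11))) = 69*(-413 + (-2 + 11*√(-30/11))) = 69*(-413 + (-2 + 11*(I*√330/11))) = 69*(-413 + (-2 + I*√330)) = 69*(-415 + I*√330) = -28635 + 69*I*√330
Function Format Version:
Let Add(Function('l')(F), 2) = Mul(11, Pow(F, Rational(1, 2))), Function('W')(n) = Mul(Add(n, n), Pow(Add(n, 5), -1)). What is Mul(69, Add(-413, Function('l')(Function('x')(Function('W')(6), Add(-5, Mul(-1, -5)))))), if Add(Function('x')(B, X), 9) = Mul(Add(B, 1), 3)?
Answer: Add(-28635, Mul(69, I, Pow(330, Rational(1, 2)))) ≈ Add(-28635., Mul(1253.4, I))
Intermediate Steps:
Function('W')(n) = Mul(2, n, Pow(Add(5, n), -1)) (Function('W')(n) = Mul(Mul(2, n), Pow(Add(5, n), -1)) = Mul(2, n, Pow(Add(5, n), -1)))
Function('x')(B, X) = Add(-6, Mul(3, B)) (Function('x')(B, X) = Add(-9, Mul(Add(B, 1), 3)) = Add(-9, Mul(Add(1, B), 3)) = Add(-9, Add(3, Mul(3, B))) = Add(-6, Mul(3, B)))
Function('l')(F) = Add(-2, Mul(11, Pow(F, Rational(1, 2))))
Mul(69, Add(-413, Function('l')(Function('x')(Function('W')(6), Add(-5, Mul(-1, -5)))))) = Mul(69, Add(-413, Add(-2, Mul(11, Pow(Add(-6, Mul(3, Mul(2, 6, Pow(Add(5, 6), -1)))), Rational(1, 2)))))) = Mul(69, Add(-413, Add(-2, Mul(11, Pow(Add(-6, Mul(3, Mul(2, 6, Pow(11, -1)))), Rational(1, 2)))))) = Mul(69, Add(-413, Add(-2, Mul(11, Pow(Add(-6, Mul(3, Mul(2, 6, Rational(1, 11)))), Rational(1, 2)))))) = Mul(69, Add(-413, Add(-2, Mul(11, Pow(Add(-6, Mul(3, Rational(12, 11))), Rational(1, 2)))))) = Mul(69, Add(-413, Add(-2, Mul(11, Pow(Add(-6, Rational(36, 11)), Rational(1, 2)))))) = Mul(69, Add(-413, Add(-2, Mul(11, Pow(Rational(-30, 11), Rational(1, 2)))))) = Mul(69, Add(-413, Add(-2, Mul(11, Mul(Rational(1, 11), I, Pow(330, Rational(1, 2))))))) = Mul(69, Add(-413, Add(-2, Mul(I, Pow(330, Rational(1, 2)))))) = Mul(69, Add(-415, Mul(I, Pow(330, Rational(1, 2))))) = Add(-28635, Mul(69, I, Pow(330, Rational(1, 2))))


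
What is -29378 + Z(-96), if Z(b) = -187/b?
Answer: -2820101/96 ≈ -29376.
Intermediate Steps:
-29378 + Z(-96) = -29378 - 187/(-96) = -29378 - 187*(-1/96) = -29378 + 187/96 = -2820101/96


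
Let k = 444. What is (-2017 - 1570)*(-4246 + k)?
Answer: 13637774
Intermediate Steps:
(-2017 - 1570)*(-4246 + k) = (-2017 - 1570)*(-4246 + 444) = -3587*(-3802) = 13637774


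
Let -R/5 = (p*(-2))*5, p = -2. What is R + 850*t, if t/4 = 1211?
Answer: 4117300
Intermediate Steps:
t = 4844 (t = 4*1211 = 4844)
R = -100 (R = -5*(-2*(-2))*5 = -20*5 = -5*20 = -100)
R + 850*t = -100 + 850*4844 = -100 + 4117400 = 4117300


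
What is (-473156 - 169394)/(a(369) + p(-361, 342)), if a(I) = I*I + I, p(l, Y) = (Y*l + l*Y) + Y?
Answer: 321275/55026 ≈ 5.8386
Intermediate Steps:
p(l, Y) = Y + 2*Y*l (p(l, Y) = (Y*l + Y*l) + Y = 2*Y*l + Y = Y + 2*Y*l)
a(I) = I + I² (a(I) = I² + I = I + I²)
(-473156 - 169394)/(a(369) + p(-361, 342)) = (-473156 - 169394)/(369*(1 + 369) + 342*(1 + 2*(-361))) = -642550/(369*370 + 342*(1 - 722)) = -642550/(136530 + 342*(-721)) = -642550/(136530 - 246582) = -642550/(-110052) = -642550*(-1/110052) = 321275/55026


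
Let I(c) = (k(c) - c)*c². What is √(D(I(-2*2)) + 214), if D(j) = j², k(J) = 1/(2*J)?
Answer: √4058 ≈ 63.702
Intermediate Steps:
k(J) = 1/(2*J)
I(c) = c²*(1/(2*c) - c) (I(c) = (1/(2*c) - c)*c² = c²*(1/(2*c) - c))
√(D(I(-2*2)) + 214) = √(((-2*2)/2 - (-2*2)³)² + 214) = √(((½)*(-4) - 1*(-4)³)² + 214) = √((-2 - 1*(-64))² + 214) = √((-2 + 64)² + 214) = √(62² + 214) = √(3844 + 214) = √4058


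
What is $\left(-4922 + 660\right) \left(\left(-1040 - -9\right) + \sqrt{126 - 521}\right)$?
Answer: $4394122 - 4262 i \sqrt{395} \approx 4.3941 \cdot 10^{6} - 84706.0 i$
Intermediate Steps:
$\left(-4922 + 660\right) \left(\left(-1040 - -9\right) + \sqrt{126 - 521}\right) = - 4262 \left(\left(-1040 + 9\right) + \sqrt{-395}\right) = - 4262 \left(-1031 + i \sqrt{395}\right) = 4394122 - 4262 i \sqrt{395}$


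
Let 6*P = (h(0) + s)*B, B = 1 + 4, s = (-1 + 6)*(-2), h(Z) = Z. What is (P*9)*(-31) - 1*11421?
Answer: -9096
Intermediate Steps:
s = -10 (s = 5*(-2) = -10)
B = 5
P = -25/3 (P = ((0 - 10)*5)/6 = (-10*5)/6 = (⅙)*(-50) = -25/3 ≈ -8.3333)
(P*9)*(-31) - 1*11421 = -25/3*9*(-31) - 1*11421 = -75*(-31) - 11421 = 2325 - 11421 = -9096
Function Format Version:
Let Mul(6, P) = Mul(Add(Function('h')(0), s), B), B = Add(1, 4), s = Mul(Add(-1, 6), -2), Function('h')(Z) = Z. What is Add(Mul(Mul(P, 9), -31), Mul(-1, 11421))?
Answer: -9096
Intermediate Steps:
s = -10 (s = Mul(5, -2) = -10)
B = 5
P = Rational(-25, 3) (P = Mul(Rational(1, 6), Mul(Add(0, -10), 5)) = Mul(Rational(1, 6), Mul(-10, 5)) = Mul(Rational(1, 6), -50) = Rational(-25, 3) ≈ -8.3333)
Add(Mul(Mul(P, 9), -31), Mul(-1, 11421)) = Add(Mul(Mul(Rational(-25, 3), 9), -31), Mul(-1, 11421)) = Add(Mul(-75, -31), -11421) = Add(2325, -11421) = -9096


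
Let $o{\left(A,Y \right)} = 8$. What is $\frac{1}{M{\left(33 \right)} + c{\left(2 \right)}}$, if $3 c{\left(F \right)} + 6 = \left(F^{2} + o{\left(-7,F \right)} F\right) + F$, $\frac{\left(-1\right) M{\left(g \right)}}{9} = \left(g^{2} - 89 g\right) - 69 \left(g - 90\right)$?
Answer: $- \frac{3}{56279} \approx -5.3306 \cdot 10^{-5}$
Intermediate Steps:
$M{\left(g \right)} = -55890 - 9 g^{2} + 1422 g$ ($M{\left(g \right)} = - 9 \left(\left(g^{2} - 89 g\right) - 69 \left(g - 90\right)\right) = - 9 \left(\left(g^{2} - 89 g\right) - 69 \left(-90 + g\right)\right) = - 9 \left(\left(g^{2} - 89 g\right) - \left(-6210 + 69 g\right)\right) = - 9 \left(6210 + g^{2} - 158 g\right) = -55890 - 9 g^{2} + 1422 g$)
$c{\left(F \right)} = -2 + 3 F + \frac{F^{2}}{3}$ ($c{\left(F \right)} = -2 + \frac{\left(F^{2} + 8 F\right) + F}{3} = -2 + \frac{F^{2} + 9 F}{3} = -2 + \left(3 F + \frac{F^{2}}{3}\right) = -2 + 3 F + \frac{F^{2}}{3}$)
$\frac{1}{M{\left(33 \right)} + c{\left(2 \right)}} = \frac{1}{\left(-55890 - 9 \cdot 33^{2} + 1422 \cdot 33\right) + \left(-2 + 3 \cdot 2 + \frac{2^{2}}{3}\right)} = \frac{1}{\left(-55890 - 9801 + 46926\right) + \left(-2 + 6 + \frac{1}{3} \cdot 4\right)} = \frac{1}{\left(-55890 - 9801 + 46926\right) + \left(-2 + 6 + \frac{4}{3}\right)} = \frac{1}{-18765 + \frac{16}{3}} = \frac{1}{- \frac{56279}{3}} = - \frac{3}{56279}$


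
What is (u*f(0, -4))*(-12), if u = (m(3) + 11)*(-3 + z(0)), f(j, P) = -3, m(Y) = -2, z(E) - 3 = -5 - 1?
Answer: -1944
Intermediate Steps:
z(E) = -3 (z(E) = 3 + (-5 - 1) = 3 - 6 = -3)
u = -54 (u = (-2 + 11)*(-3 - 3) = 9*(-6) = -54)
(u*f(0, -4))*(-12) = -54*(-3)*(-12) = 162*(-12) = -1944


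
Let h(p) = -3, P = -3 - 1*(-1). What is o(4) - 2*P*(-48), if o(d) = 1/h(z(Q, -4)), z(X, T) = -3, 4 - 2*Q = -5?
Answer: -577/3 ≈ -192.33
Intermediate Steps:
Q = 9/2 (Q = 2 - ½*(-5) = 2 + 5/2 = 9/2 ≈ 4.5000)
P = -2 (P = -3 + 1 = -2)
o(d) = -⅓ (o(d) = 1/(-3) = -⅓)
o(4) - 2*P*(-48) = -⅓ - 2*(-2)*(-48) = -⅓ + 4*(-48) = -⅓ - 192 = -577/3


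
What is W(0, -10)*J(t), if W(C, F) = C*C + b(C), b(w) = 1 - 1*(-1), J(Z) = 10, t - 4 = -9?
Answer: 20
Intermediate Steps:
t = -5 (t = 4 - 9 = -5)
b(w) = 2 (b(w) = 1 + 1 = 2)
W(C, F) = 2 + C² (W(C, F) = C*C + 2 = C² + 2 = 2 + C²)
W(0, -10)*J(t) = (2 + 0²)*10 = (2 + 0)*10 = 2*10 = 20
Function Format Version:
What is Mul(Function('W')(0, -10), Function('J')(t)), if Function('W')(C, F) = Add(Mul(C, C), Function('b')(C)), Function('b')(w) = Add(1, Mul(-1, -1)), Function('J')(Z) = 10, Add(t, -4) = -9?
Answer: 20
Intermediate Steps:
t = -5 (t = Add(4, -9) = -5)
Function('b')(w) = 2 (Function('b')(w) = Add(1, 1) = 2)
Function('W')(C, F) = Add(2, Pow(C, 2)) (Function('W')(C, F) = Add(Mul(C, C), 2) = Add(Pow(C, 2), 2) = Add(2, Pow(C, 2)))
Mul(Function('W')(0, -10), Function('J')(t)) = Mul(Add(2, Pow(0, 2)), 10) = Mul(Add(2, 0), 10) = Mul(2, 10) = 20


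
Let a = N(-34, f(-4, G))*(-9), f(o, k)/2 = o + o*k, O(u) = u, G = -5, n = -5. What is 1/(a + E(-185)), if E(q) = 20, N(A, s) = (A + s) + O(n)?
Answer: 1/83 ≈ 0.012048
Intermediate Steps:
f(o, k) = 2*o + 2*k*o (f(o, k) = 2*(o + o*k) = 2*(o + k*o) = 2*o + 2*k*o)
N(A, s) = -5 + A + s (N(A, s) = (A + s) - 5 = -5 + A + s)
a = 63 (a = (-5 - 34 + 2*(-4)*(1 - 5))*(-9) = (-5 - 34 + 2*(-4)*(-4))*(-9) = (-5 - 34 + 32)*(-9) = -7*(-9) = 63)
1/(a + E(-185)) = 1/(63 + 20) = 1/83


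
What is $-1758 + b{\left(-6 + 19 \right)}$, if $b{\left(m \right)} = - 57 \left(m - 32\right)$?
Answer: $-675$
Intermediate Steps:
$b{\left(m \right)} = 1824 - 57 m$ ($b{\left(m \right)} = - 57 \left(-32 + m\right) = 1824 - 57 m$)
$-1758 + b{\left(-6 + 19 \right)} = -1758 + \left(1824 - 57 \left(-6 + 19\right)\right) = -1758 + \left(1824 - 741\right) = -1758 + 1083 = -675$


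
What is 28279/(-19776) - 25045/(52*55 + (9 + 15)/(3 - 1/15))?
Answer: -634039157/62393280 ≈ -10.162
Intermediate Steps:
28279/(-19776) - 25045/(52*55 + (9 + 15)/(3 - 1/15)) = 28279*(-1/19776) - 25045/(2860 + 24/(3 - 1*1/15)) = -28279/19776 - 25045/(2860 + 24/(3 - 1/15)) = -28279/19776 - 25045/(2860 + 24/(44/15)) = -28279/19776 - 25045/(2860 + 24*(15/44)) = -28279/19776 - 25045/(2860 + 90/11) = -28279/19776 - 25045/31550/11 = -28279/19776 - 25045*11/31550 = -28279/19776 - 55099/6310 = -634039157/62393280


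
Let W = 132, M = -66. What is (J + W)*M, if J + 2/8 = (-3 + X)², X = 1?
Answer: -17919/2 ≈ -8959.5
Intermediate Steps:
J = 15/4 (J = -¼ + (-3 + 1)² = -¼ + (-2)² = -¼ + 4 = 15/4 ≈ 3.7500)
(J + W)*M = (15/4 + 132)*(-66) = (543/4)*(-66) = -17919/2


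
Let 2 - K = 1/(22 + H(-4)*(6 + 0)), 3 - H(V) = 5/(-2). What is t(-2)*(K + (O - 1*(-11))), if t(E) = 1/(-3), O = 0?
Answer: -238/55 ≈ -4.3273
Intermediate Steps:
t(E) = -1/3
H(V) = 11/2 (H(V) = 3 - 5/(-2) = 3 - 5*(-1)/2 = 3 - 1*(-5/2) = 3 + 5/2 = 11/2)
K = 109/55 (K = 2 - 1/(22 + 11*(6 + 0)/2) = 2 - 1/(22 + (11/2)*6) = 2 - 1/(22 + 33) = 2 - 1/55 = 109/55 ≈ 1.9818)
t(-2)*(K + (O - 1*(-11))) = -(109/55 + (0 - 1*(-11)))/3 = -(109/55 + (0 + 11))/3 = -(109/55 + 11)/3 = -1/3*714/55 = -238/55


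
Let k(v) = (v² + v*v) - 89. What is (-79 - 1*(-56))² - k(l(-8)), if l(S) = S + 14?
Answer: 546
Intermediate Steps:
l(S) = 14 + S
k(v) = -89 + 2*v² (k(v) = (v² + v²) - 89 = 2*v² - 89 = -89 + 2*v²)
(-79 - 1*(-56))² - k(l(-8)) = (-79 - 1*(-56))² - (-89 + 2*(14 - 8)²) = (-79 + 56)² - (-89 + 2*6²) = (-23)² - (-89 + 2*36) = 529 - (-89 + 72) = 529 - 1*(-17) = 529 + 17 = 546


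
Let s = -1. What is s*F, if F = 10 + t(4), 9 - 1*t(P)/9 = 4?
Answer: -55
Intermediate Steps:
t(P) = 45 (t(P) = 81 - 9*4 = 81 - 36 = 45)
F = 55 (F = 10 + 45 = 55)
s*F = -1*55 = -55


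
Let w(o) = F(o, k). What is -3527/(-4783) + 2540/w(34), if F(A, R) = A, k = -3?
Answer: 6134369/81311 ≈ 75.443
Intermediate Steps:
w(o) = o
-3527/(-4783) + 2540/w(34) = -3527/(-4783) + 2540/34 = -3527*(-1/4783) + 2540*(1/34) = 3527/4783 + 1270/17 = 6134369/81311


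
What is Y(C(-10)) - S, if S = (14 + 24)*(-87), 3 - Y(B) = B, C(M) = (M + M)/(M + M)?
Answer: 3308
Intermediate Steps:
C(M) = 1 (C(M) = (2*M)/((2*M)) = (2*M)*(1/(2*M)) = 1)
Y(B) = 3 - B
S = -3306 (S = 38*(-87) = -3306)
Y(C(-10)) - S = (3 - 1*1) - 1*(-3306) = (3 - 1) + 3306 = 2 + 3306 = 3308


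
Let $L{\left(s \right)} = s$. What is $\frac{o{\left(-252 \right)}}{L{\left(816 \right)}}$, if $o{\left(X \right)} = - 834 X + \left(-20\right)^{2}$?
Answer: $\frac{26321}{102} \approx 258.05$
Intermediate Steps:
$o{\left(X \right)} = 400 - 834 X$ ($o{\left(X \right)} = - 834 X + 400 = 400 - 834 X$)
$\frac{o{\left(-252 \right)}}{L{\left(816 \right)}} = \frac{400 - -210168}{816} = \left(400 + 210168\right) \frac{1}{816} = 210568 \cdot \frac{1}{816} = \frac{26321}{102}$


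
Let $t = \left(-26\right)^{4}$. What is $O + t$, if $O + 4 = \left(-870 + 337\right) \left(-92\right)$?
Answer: $506008$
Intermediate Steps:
$t = 456976$
$O = 49032$ ($O = -4 + \left(-870 + 337\right) \left(-92\right) = -4 - -49036 = -4 + 49036 = 49032$)
$O + t = 49032 + 456976 = 506008$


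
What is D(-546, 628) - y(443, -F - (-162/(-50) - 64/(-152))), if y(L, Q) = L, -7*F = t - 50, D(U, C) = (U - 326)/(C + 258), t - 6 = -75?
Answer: -196685/443 ≈ -443.98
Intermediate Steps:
t = -69 (t = 6 - 75 = -69)
D(U, C) = (-326 + U)/(258 + C)
F = 17 (F = -(-69 - 50)/7 = -1/7*(-119) = 17)
D(-546, 628) - y(443, -F - (-162/(-50) - 64/(-152))) = (-326 - 546)/(258 + 628) - 1*443 = -872/886 - 443 = (1/886)*(-872) - 443 = -436/443 - 443 = -196685/443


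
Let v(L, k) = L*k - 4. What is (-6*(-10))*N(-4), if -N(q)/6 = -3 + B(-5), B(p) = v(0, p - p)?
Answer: 2520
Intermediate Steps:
v(L, k) = -4 + L*k
B(p) = -4 (B(p) = -4 + 0*(p - p) = -4 + 0*0 = -4 + 0 = -4)
N(q) = 42 (N(q) = -6*(-3 - 4) = -6*(-7) = 42)
(-6*(-10))*N(-4) = -6*(-10)*42 = 60*42 = 2520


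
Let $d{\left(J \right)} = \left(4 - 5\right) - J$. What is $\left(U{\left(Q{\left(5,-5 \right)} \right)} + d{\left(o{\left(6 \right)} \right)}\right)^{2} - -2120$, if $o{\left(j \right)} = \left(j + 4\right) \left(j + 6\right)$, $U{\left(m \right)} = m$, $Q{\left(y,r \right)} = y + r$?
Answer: $16761$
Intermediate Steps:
$Q{\left(y,r \right)} = r + y$
$o{\left(j \right)} = \left(4 + j\right) \left(6 + j\right)$
$d{\left(J \right)} = -1 - J$ ($d{\left(J \right)} = \left(4 - 5\right) - J = -1 - J$)
$\left(U{\left(Q{\left(5,-5 \right)} \right)} + d{\left(o{\left(6 \right)} \right)}\right)^{2} - -2120 = \left(\left(-5 + 5\right) - \left(61 + 60\right)\right)^{2} - -2120 = \left(0 - 121\right)^{2} + 2120 = \left(-121\right)^{2} + 2120 = 14641 + 2120 = 16761$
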